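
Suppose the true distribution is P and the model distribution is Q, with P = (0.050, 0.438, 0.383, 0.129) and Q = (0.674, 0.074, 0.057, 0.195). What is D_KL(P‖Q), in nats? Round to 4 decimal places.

D(P‖Q) = Σ p·ln(p/q).
  0.050·ln(0.050/0.674) = -0.13006
  0.438·ln(0.438/0.074) = 0.77883
  0.383·ln(0.383/0.057) = 0.72961
  0.129·ln(0.129/0.195) = -0.05330
D(P‖Q) = 1.3251 nats.

1.3251 nats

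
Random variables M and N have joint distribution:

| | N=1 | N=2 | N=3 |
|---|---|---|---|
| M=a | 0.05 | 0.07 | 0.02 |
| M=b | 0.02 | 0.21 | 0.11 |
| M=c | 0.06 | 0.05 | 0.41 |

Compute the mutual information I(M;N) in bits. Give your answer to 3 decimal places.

Marginals: p(M) = (0.1400, 0.3400, 0.5200), p(N) = (0.1300, 0.3300, 0.5400).
I(M;N) = H(M) + H(N) − H(M,N).
H(M) = 1.4169, H(N) = 1.3905, H(M,N) = 2.5205.
I(M;N) = 1.4169 + 1.3905 − 2.5205 = 0.287 bits.

0.287 bits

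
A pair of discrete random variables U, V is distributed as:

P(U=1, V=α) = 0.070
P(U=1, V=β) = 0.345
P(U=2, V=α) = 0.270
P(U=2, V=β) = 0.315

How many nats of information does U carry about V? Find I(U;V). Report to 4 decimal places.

0.0490 nats

Marginals: p(U) = (0.4150, 0.5850), p(V) = (0.3400, 0.6600).
I(U;V) = Σ p(x,y)·ln[p(x,y)/(p(x)p(y))].
  (1,α): 0.070·ln(0.4961) = -0.04907
  (1,β): 0.345·ln(1.2596) = 0.07962
  (2,α): 0.270·ln(1.3575) = 0.08252
  (2,β): 0.315·ln(0.8159) = -0.06411
Sum = 0.0490 nats.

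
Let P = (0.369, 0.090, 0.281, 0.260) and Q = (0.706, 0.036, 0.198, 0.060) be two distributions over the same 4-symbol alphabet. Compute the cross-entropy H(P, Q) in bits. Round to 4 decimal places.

H(P,Q) = −Σ p·log₂ q.
  −0.369·log₂(0.706) = 0.18533
  −0.090·log₂(0.036) = 0.43163
  −0.281·log₂(0.198) = 0.65654
  −0.260·log₂(0.060) = 1.05531
H(P,Q) = 2.3288 bits.

2.3288 bits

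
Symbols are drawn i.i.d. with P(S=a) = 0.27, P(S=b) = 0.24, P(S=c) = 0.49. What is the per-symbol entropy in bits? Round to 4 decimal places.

H(S) = −Σ p·log₂ p.
  −(0.27)·log₂(0.27) = 0.51002
  −(0.24)·log₂(0.24) = 0.49413
  −(0.49)·log₂(0.49) = 0.50428
Sum: 0.51002 + 0.49413 + 0.50428 = 1.5084 bits.

1.5084 bits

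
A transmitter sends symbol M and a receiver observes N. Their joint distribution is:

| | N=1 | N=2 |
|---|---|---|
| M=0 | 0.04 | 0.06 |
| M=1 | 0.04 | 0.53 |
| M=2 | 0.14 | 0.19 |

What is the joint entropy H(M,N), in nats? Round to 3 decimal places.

1.354 nats

H(M,N) = −Σ p(x,y)·ln p(x,y) over all 6 cells.
  cell (0,1): −0.04·ln0.04 = 0.1288
  cell (0,2): −0.06·ln0.06 = 0.1688
  cell (1,1): −0.04·ln0.04 = 0.1288
  cell (1,2): −0.53·ln0.53 = 0.3365
  cell (2,1): −0.14·ln0.14 = 0.2753
  cell (2,2): −0.19·ln0.19 = 0.3155
Sum = 1.354 nats.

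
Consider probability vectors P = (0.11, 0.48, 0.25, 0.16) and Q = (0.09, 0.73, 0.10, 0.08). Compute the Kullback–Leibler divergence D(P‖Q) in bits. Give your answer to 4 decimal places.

D(P‖Q) = Σ p·log₂(p/q).
  0.11·log₂(0.11/0.09) = 0.03185
  0.48·log₂(0.48/0.73) = -0.29033
  0.25·log₂(0.25/0.10) = 0.33048
  0.16·log₂(0.16/0.08) = 0.16000
D(P‖Q) = 0.2320 bits.

0.2320 bits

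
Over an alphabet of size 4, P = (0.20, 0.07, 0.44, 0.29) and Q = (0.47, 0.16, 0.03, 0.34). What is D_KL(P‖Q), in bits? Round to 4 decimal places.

D(P‖Q) = Σ p·log₂(p/q).
  0.20·log₂(0.20/0.47) = -0.24653
  0.07·log₂(0.07/0.16) = -0.08349
  0.44·log₂(0.44/0.03) = 1.70477
  0.29·log₂(0.29/0.34) = -0.06655
D(P‖Q) = 1.3082 bits.

1.3082 bits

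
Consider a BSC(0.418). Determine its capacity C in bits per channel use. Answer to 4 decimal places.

0.0195 bits

Binary symmetric channel: C = 1 − h₂(ε) where h₂ is the binary entropy function.
h₂(0.418) = −0.418·log₂0.418 − 0.582·log₂0.582 = 0.9805.
C = 1 − 0.9805 = 0.0195 bits per channel use.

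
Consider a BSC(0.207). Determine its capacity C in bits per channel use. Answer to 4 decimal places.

0.2643 bits

Binary symmetric channel: C = 1 − h₂(ε) where h₂ is the binary entropy function.
h₂(0.207) = −0.207·log₂0.207 − 0.793·log₂0.793 = 0.7357.
C = 1 − 0.7357 = 0.2643 bits per channel use.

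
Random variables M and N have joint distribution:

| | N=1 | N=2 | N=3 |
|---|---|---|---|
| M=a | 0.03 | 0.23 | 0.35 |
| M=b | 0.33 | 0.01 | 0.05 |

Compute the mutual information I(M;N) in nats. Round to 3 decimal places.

Marginals: p(M) = (0.6100, 0.3900), p(N) = (0.3600, 0.2400, 0.4000).
I(M;N) = H(M) + H(N) − H(M,N).
H(M) = 0.6687, H(N) = 1.0768, H(M,N) = 1.3724.
I(M;N) = 0.6687 + 1.0768 − 1.3724 = 0.373 nats.

0.373 nats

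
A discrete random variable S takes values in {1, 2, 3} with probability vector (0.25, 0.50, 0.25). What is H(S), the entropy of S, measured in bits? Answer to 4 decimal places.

H(S) = −Σ p·log₂ p.
  −(0.25)·log₂(0.25) = 0.50000
  −(0.50)·log₂(0.50) = 0.50000
  −(0.25)·log₂(0.25) = 0.50000
Sum: 0.50000 + 0.50000 + 0.50000 = 1.5000 bits.

1.5000 bits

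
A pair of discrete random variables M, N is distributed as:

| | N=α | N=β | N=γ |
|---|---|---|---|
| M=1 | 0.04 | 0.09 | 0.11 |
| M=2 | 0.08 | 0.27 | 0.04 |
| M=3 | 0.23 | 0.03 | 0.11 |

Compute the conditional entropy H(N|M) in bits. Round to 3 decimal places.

Marginals: p(M) = (0.2400, 0.3900, 0.3700), p(N) = (0.3500, 0.3900, 0.2600).
H(N|M) = Σ p(M) · H(N|M=·).
  M=1: p=0.2400, H(N|M=1) = 1.4773
  M=2: p=0.3900, H(N|M=2) = 1.1730
  M=3: p=0.3700, H(N|M=3) = 1.2405
Weighted sum = 1.271 bits.

1.271 bits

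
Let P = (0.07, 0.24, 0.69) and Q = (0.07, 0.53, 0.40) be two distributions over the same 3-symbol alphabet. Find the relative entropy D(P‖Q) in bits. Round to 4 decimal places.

D(P‖Q) = Σ p·log₂(p/q).
  0.07·log₂(0.07/0.07) = 0.00000
  0.24·log₂(0.24/0.53) = -0.27431
  0.69·log₂(0.69/0.40) = 0.54275
D(P‖Q) = 0.2684 bits.

0.2684 bits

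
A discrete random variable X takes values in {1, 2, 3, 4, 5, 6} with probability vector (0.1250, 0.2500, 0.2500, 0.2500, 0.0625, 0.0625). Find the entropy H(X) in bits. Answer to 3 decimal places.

2.375 bits

H(X) = −Σ p·log₂ p.
  −(0.1250)·log₂(0.1250) = 0.3750
  −(0.2500)·log₂(0.2500) = 0.5000
  −(0.2500)·log₂(0.2500) = 0.5000
  −(0.2500)·log₂(0.2500) = 0.5000
  −(0.0625)·log₂(0.0625) = 0.2500
  −(0.0625)·log₂(0.0625) = 0.2500
Sum: 0.3750 + 0.5000 + 0.5000 + 0.5000 + 0.2500 + 0.2500 = 2.375 bits.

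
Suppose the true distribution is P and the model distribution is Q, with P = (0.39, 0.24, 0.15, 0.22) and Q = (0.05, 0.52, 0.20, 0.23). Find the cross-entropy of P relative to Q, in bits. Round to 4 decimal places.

2.7267 bits

H(P,Q) = −Σ p·log₂ q.
  −0.39·log₂(0.05) = 1.68555
  −0.24·log₂(0.52) = 0.22642
  −0.15·log₂(0.20) = 0.34829
  −0.22·log₂(0.23) = 0.46646
H(P,Q) = 2.7267 bits.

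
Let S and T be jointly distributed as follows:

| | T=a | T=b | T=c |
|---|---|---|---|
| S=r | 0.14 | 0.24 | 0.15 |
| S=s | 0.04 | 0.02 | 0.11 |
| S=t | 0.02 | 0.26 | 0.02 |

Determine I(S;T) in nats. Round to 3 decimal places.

Marginals: p(S) = (0.5300, 0.1700, 0.3000), p(T) = (0.2000, 0.5200, 0.2800).
I(S;T) = H(S) + H(T) − H(S,T).
H(S) = 0.9989, H(T) = 1.0184, H(S,T) = 1.8588.
I(S;T) = 0.9989 + 1.0184 − 1.8588 = 0.158 nats.

0.158 nats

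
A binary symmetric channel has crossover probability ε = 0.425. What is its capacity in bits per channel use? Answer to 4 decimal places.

0.0163 bits

Binary symmetric channel: C = 1 − h₂(ε) where h₂ is the binary entropy function.
h₂(0.425) = −0.425·log₂0.425 − 0.575·log₂0.575 = 0.9837.
C = 1 − 0.9837 = 0.0163 bits per channel use.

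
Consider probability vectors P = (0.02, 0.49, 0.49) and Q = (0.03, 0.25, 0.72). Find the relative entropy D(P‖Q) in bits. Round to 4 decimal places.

0.1920 bits

D(P‖Q) = Σ p·log₂(p/q).
  0.02·log₂(0.02/0.03) = -0.01170
  0.49·log₂(0.49/0.25) = 0.47572
  0.49·log₂(0.49/0.72) = -0.27206
D(P‖Q) = 0.1920 bits.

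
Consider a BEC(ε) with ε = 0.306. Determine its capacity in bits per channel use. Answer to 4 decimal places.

0.6940 bits

Binary erasure channel: capacity C = 1 − ε.
C = 1 − 0.306 = 0.6940 bits per channel use.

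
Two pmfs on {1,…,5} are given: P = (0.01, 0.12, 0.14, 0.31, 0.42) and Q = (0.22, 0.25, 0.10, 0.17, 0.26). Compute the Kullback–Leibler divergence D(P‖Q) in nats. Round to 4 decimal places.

D(P‖Q) = Σ p·ln(p/q).
  0.01·ln(0.01/0.22) = -0.03091
  0.12·ln(0.12/0.25) = -0.08808
  0.14·ln(0.14/0.10) = 0.04711
  0.31·ln(0.31/0.17) = 0.18624
  0.42·ln(0.42/0.26) = 0.20142
D(P‖Q) = 0.3158 nats.

0.3158 nats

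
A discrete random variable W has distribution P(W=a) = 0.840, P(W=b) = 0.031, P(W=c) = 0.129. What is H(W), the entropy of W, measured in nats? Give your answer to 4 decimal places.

0.5183 nats

H(W) = −Σ p·ln p.
  −(0.840)·ln(0.840) = 0.14646
  −(0.031)·ln(0.031) = 0.10769
  −(0.129)·ln(0.129) = 0.26418
Sum: 0.14646 + 0.10769 + 0.26418 = 0.5183 nats.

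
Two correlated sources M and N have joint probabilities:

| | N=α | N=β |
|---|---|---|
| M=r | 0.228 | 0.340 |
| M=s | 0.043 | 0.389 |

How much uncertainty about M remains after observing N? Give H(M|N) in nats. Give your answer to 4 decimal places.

Marginals: p(M) = (0.5680, 0.4320), p(N) = (0.2710, 0.7290).
H(M|N) = Σ p(N) · H(M|N=·).
  N=α: p=0.2710, H(M|N=α) = 0.4375
  N=β: p=0.7290, H(M|N=β) = 0.6909
Weighted sum = 0.6222 nats.

0.6222 nats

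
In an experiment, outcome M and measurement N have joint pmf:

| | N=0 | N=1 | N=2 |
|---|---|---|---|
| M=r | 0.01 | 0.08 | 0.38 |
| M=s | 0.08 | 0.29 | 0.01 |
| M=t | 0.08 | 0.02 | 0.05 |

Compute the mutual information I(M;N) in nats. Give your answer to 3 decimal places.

Marginals: p(M) = (0.4700, 0.3800, 0.1500), p(N) = (0.1700, 0.3900, 0.4400).
I(M;N) = H(M) + H(N) − H(M,N).
H(M) = 1.0071, H(N) = 1.0297, H(M,N) = 1.6530.
I(M;N) = 1.0071 + 1.0297 − 1.6530 = 0.384 nats.

0.384 nats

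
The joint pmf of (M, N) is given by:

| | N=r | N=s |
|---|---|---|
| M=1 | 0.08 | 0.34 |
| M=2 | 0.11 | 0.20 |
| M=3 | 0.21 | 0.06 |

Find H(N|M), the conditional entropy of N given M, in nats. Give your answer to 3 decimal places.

0.549 nats

Marginals: p(M) = (0.4200, 0.3100, 0.2700), p(N) = (0.4000, 0.6000).
H(N|M) = Σ p(M) · H(N|M=·).
  M=1: p=0.4200, H(N|M=1) = 0.4869
  M=2: p=0.3100, H(N|M=2) = 0.6504
  M=3: p=0.2700, H(N|M=3) = 0.5297
Weighted sum = 0.549 nats.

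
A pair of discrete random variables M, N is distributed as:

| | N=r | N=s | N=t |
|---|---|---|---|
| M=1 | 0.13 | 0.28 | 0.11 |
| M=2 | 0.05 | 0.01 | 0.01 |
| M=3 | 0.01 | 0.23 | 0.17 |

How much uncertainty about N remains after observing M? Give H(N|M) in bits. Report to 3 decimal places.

1.298 bits

Chain rule: H(N|M) = H(M,N) − H(M).
Marginals: p(M) = (0.5200, 0.0700, 0.4100), p(N) = (0.1900, 0.5200, 0.2900).
H(M,N) = 2.5848 bits; H(M) = 1.2865 bits.
H(N|M) = 2.5848 − 1.2865 = 1.298 bits.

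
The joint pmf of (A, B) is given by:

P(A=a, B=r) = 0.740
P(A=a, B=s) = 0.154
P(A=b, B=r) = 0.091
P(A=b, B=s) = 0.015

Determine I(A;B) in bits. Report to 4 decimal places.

0.0005 bits

Marginals: p(A) = (0.8940, 0.1060), p(B) = (0.8310, 0.1690).
I(A;B) = Σ p(x,y)·log₂[p(x,y)/(p(x)p(y))].
  (a,r): 0.740·log₂(0.9961) = -0.00420
  (a,s): 0.154·log₂(1.0193) = 0.00424
  (b,r): 0.091·log₂(1.0331) = 0.00427
  (b,s): 0.015·log₂(0.8373) = -0.00384
Sum = 0.0005 bits.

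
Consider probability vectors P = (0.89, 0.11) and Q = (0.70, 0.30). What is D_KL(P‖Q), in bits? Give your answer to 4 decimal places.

0.1491 bits

D(P‖Q) = Σ p·log₂(p/q).
  0.89·log₂(0.89/0.70) = 0.30834
  0.11·log₂(0.11/0.30) = -0.15922
D(P‖Q) = 0.1491 bits.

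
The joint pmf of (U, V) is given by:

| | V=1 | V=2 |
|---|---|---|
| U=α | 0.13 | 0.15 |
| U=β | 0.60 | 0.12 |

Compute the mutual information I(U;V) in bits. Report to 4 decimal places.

Marginals: p(U) = (0.2800, 0.7200), p(V) = (0.7300, 0.2700).
I(U;V) = Σ p(x,y)·log₂[p(x,y)/(p(x)p(y))].
  (α,1): 0.13·log₂(0.6360) = -0.08487
  (α,2): 0.15·log₂(1.9841) = 0.14828
  (β,1): 0.60·log₂(1.1416) = 0.11460
  (β,2): 0.12·log₂(0.6173) = -0.08352
Sum = 0.0945 bits.

0.0945 bits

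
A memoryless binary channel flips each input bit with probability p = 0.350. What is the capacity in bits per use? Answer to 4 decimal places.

Binary symmetric channel: C = 1 − h₂(ε) where h₂ is the binary entropy function.
h₂(0.350) = −0.350·log₂0.350 − 0.650·log₂0.650 = 0.9341.
C = 1 − 0.9341 = 0.0659 bits per channel use.

0.0659 bits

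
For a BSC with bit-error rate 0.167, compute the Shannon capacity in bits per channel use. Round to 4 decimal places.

Binary symmetric channel: C = 1 − h₂(ε) where h₂ is the binary entropy function.
h₂(0.167) = −0.167·log₂0.167 − 0.833·log₂0.833 = 0.6508.
C = 1 − 0.6508 = 0.3492 bits per channel use.

0.3492 bits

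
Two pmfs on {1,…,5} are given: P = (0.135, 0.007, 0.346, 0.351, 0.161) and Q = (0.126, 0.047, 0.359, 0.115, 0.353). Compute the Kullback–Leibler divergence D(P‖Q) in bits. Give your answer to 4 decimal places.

D(P‖Q) = Σ p·log₂(p/q).
  0.135·log₂(0.135/0.126) = 0.01344
  0.007·log₂(0.007/0.047) = -0.01923
  0.346·log₂(0.346/0.359) = -0.01841
  0.351·log₂(0.351/0.115) = 0.56505
  0.161·log₂(0.161/0.353) = -0.18235
D(P‖Q) = 0.3585 bits.

0.3585 bits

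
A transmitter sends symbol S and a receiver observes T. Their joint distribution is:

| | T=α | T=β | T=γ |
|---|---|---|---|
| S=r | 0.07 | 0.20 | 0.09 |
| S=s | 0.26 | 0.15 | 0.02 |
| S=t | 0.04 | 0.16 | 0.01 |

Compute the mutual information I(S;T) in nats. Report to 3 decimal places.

Marginals: p(S) = (0.3600, 0.4300, 0.2100), p(T) = (0.3700, 0.5100, 0.1200).
I(S;T) = Σ p(x,y)·ln[p(x,y)/(p(x)p(y))].
  (r,α): 0.07·ln(0.5255) = -0.0450
  (r,β): 0.20·ln(1.0893) = 0.0171
  (r,γ): 0.09·ln(2.0833) = 0.0661
  (s,α): 0.26·ln(1.6342) = 0.1277
  (s,β): 0.15·ln(0.6840) = -0.0570
  (s,γ): 0.02·ln(0.3876) = -0.0190
  (t,α): 0.04·ln(0.5148) = -0.0266
  (t,β): 0.16·ln(1.4939) = 0.0642
  (t,γ): 0.01·ln(0.3968) = -0.0092
Sum = 0.118 nats.

0.118 nats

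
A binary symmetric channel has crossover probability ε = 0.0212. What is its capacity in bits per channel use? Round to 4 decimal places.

Binary symmetric channel: C = 1 − h₂(ε) where h₂ is the binary entropy function.
h₂(0.0212) = −0.0212·log₂0.0212 − 0.9788·log₂0.9788 = 0.1481.
C = 1 − 0.1481 = 0.8519 bits per channel use.

0.8519 bits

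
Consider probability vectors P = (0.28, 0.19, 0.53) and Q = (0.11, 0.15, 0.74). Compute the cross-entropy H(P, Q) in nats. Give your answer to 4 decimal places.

H(P,Q) = −Σ p·ln q.
  −0.28·ln(0.11) = 0.61804
  −0.19·ln(0.15) = 0.36045
  −0.53·ln(0.74) = 0.15959
H(P,Q) = 1.1381 nats.

1.1381 nats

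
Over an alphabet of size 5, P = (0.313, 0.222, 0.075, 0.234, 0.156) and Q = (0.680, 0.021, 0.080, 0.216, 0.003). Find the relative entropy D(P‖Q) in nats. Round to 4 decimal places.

0.9109 nats

D(P‖Q) = Σ p·ln(p/q).
  0.313·ln(0.313/0.680) = -0.24285
  0.222·ln(0.222/0.021) = 0.52351
  0.075·ln(0.075/0.080) = -0.00484
  0.234·ln(0.234/0.216) = 0.01873
  0.156·ln(0.156/0.003) = 0.61639
D(P‖Q) = 0.9109 nats.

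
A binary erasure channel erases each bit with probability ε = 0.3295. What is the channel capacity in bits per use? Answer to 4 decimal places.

Binary erasure channel: capacity C = 1 − ε.
C = 1 − 0.3295 = 0.6705 bits per channel use.

0.6705 bits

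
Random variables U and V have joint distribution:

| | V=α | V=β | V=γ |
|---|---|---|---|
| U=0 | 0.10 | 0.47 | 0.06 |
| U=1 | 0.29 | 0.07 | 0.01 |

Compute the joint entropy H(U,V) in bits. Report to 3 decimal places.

H(U,V) = −Σ p(x,y)·log₂ p(x,y) over all 6 cells.
  cell (0,α): −0.10·log₂0.10 = 0.3322
  cell (0,β): −0.47·log₂0.47 = 0.5120
  cell (0,γ): −0.06·log₂0.06 = 0.2435
  cell (1,α): −0.29·log₂0.29 = 0.5179
  cell (1,β): −0.07·log₂0.07 = 0.2686
  cell (1,γ): −0.01·log₂0.01 = 0.0664
Sum = 1.941 bits.

1.941 bits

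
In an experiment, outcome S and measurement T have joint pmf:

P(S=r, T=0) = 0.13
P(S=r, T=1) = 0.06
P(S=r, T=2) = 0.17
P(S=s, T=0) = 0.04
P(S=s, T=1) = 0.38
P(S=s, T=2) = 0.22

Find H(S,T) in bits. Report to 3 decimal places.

2.258 bits

H(S,T) = −Σ p(x,y)·log₂ p(x,y) over all 6 cells.
  cell (r,0): −0.13·log₂0.13 = 0.3826
  cell (r,1): −0.06·log₂0.06 = 0.2435
  cell (r,2): −0.17·log₂0.17 = 0.4346
  cell (s,0): −0.04·log₂0.04 = 0.1858
  cell (s,1): −0.38·log₂0.38 = 0.5305
  cell (s,2): −0.22·log₂0.22 = 0.4806
Sum = 2.258 bits.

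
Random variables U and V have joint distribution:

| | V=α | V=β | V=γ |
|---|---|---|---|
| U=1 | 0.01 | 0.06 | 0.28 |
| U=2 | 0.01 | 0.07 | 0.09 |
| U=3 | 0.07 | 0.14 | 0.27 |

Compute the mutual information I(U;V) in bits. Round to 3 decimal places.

Marginals: p(U) = (0.3500, 0.1700, 0.4800), p(V) = (0.0900, 0.2700, 0.6400).
I(U;V) = Σ p(x,y)·log₂[p(x,y)/(p(x)p(y))].
  (1,α): 0.01·log₂(0.3175) = -0.0166
  (1,β): 0.06·log₂(0.6349) = -0.0393
  (1,γ): 0.28·log₂(1.2500) = 0.0901
  (2,α): 0.01·log₂(0.6536) = -0.0061
  (2,β): 0.07·log₂(1.5251) = 0.0426
  (2,γ): 0.09·log₂(0.8272) = -0.0246
  (3,α): 0.07·log₂(1.6204) = 0.0487
  (3,β): 0.14·log₂(1.0802) = 0.0156
  (3,γ): 0.27·log₂(0.8789) = -0.0503
Sum = 0.060 bits.

0.060 bits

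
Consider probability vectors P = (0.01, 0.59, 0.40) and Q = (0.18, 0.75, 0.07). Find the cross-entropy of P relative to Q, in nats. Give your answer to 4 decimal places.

H(P,Q) = −Σ p·ln q.
  −0.01·ln(0.18) = 0.01715
  −0.59·ln(0.75) = 0.16973
  −0.40·ln(0.07) = 1.06370
H(P,Q) = 1.2506 nats.

1.2506 nats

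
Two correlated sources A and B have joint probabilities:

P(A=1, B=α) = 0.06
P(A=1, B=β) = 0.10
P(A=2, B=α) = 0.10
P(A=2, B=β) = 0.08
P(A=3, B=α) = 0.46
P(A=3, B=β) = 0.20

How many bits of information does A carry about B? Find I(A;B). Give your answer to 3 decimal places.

Marginals: p(A) = (0.1600, 0.1800, 0.6600), p(B) = (0.6200, 0.3800).
I(A;B) = H(A) + H(B) − H(A,B).
H(A) = 1.2640, H(B) = 0.9580, H(A,B) = 2.1791.
I(A;B) = 1.2640 + 0.9580 − 2.1791 = 0.043 bits.

0.043 bits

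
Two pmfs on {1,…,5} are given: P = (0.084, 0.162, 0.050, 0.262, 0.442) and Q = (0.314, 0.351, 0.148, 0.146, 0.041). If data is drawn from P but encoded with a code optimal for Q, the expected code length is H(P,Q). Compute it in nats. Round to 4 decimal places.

2.2784 nats

H(P,Q) = −Σ p·ln q.
  −0.084·ln(0.314) = 0.09730
  −0.162·ln(0.351) = 0.16961
  −0.050·ln(0.148) = 0.09553
  −0.262·ln(0.146) = 0.50413
  −0.442·ln(0.041) = 1.41183
H(P,Q) = 2.2784 nats.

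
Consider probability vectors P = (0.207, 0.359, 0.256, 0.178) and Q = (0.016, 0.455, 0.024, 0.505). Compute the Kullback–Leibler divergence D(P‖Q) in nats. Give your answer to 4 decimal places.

D(P‖Q) = Σ p·ln(p/q).
  0.207·ln(0.207/0.016) = 0.52995
  0.359·ln(0.359/0.455) = -0.08507
  0.256·ln(0.256/0.024) = 0.60598
  0.178·ln(0.178/0.505) = -0.18561
D(P‖Q) = 0.8652 nats.

0.8652 nats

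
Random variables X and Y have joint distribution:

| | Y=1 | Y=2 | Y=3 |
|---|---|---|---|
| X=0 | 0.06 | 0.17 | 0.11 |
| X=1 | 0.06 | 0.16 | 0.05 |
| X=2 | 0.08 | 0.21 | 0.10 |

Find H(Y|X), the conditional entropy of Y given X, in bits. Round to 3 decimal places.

Chain rule: H(Y|X) = H(X,Y) − H(X).
Marginals: p(X) = (0.3400, 0.2700, 0.3900), p(Y) = (0.2000, 0.5400, 0.2600).
H(X,Y) = 3.0076 bits; H(X) = 1.5690 bits.
H(Y|X) = 3.0076 − 1.5690 = 1.439 bits.

1.439 bits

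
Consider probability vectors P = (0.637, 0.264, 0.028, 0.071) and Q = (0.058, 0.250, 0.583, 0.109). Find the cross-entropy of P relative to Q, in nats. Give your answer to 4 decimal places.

2.3522 nats

H(P,Q) = −Σ p·ln q.
  −0.637·ln(0.058) = 1.81374
  −0.264·ln(0.250) = 0.36598
  −0.028·ln(0.583) = 0.01511
  −0.071·ln(0.109) = 0.15736
H(P,Q) = 2.3522 nats.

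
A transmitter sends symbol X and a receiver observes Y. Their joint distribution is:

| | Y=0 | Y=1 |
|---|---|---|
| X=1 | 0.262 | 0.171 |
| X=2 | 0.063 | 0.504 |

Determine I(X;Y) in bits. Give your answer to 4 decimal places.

Marginals: p(X) = (0.4330, 0.5670), p(Y) = (0.3250, 0.6750).
I(X;Y) = Σ p(x,y)·log₂[p(x,y)/(p(x)p(y))].
  (1,0): 0.262·log₂(1.8618) = 0.23493
  (1,1): 0.171·log₂(0.5851) = -0.13224
  (2,0): 0.063·log₂(0.3419) = -0.09755
  (2,1): 0.504·log₂(1.3169) = 0.20015
Sum = 0.2053 bits.

0.2053 bits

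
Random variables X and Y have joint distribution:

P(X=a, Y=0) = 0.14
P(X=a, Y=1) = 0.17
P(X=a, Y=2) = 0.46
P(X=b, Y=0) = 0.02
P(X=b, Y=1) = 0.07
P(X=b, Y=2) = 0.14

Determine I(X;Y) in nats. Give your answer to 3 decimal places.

Marginals: p(X) = (0.7700, 0.2300), p(Y) = (0.1600, 0.2400, 0.6000).
I(X;Y) = Σ p(x,y)·ln[p(x,y)/(p(x)p(y))].
  (a,0): 0.14·ln(1.1364) = 0.0179
  (a,1): 0.17·ln(0.9199) = -0.0142
  (a,2): 0.46·ln(0.9957) = -0.0020
  (b,0): 0.02·ln(0.5435) = -0.0122
  (b,1): 0.07·ln(1.2681) = 0.0166
  (b,2): 0.14·ln(1.0145) = 0.0020
Sum = 0.008 nats.

0.008 nats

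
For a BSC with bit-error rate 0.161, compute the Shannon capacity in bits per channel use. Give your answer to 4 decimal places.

Binary symmetric channel: C = 1 − h₂(ε) where h₂ is the binary entropy function.
h₂(0.161) = −0.161·log₂0.161 − 0.839·log₂0.839 = 0.6367.
C = 1 − 0.6367 = 0.3633 bits per channel use.

0.3633 bits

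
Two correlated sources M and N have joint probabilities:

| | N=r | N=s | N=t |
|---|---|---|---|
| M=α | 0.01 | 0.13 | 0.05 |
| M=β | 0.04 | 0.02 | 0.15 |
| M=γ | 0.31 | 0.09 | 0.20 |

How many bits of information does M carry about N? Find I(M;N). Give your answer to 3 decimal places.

0.249 bits

Marginals: p(M) = (0.1900, 0.2100, 0.6000), p(N) = (0.3600, 0.2400, 0.4000).
I(M;N) = H(M) + H(N) − H(M,N).
H(M) = 1.3702, H(N) = 1.5535, H(M,N) = 2.6752.
I(M;N) = 1.3702 + 1.5535 − 2.6752 = 0.249 bits.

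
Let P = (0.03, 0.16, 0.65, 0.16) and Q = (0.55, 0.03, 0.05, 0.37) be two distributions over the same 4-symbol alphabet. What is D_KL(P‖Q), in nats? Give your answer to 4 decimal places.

1.7137 nats

D(P‖Q) = Σ p·ln(p/q).
  0.03·ln(0.03/0.55) = -0.08726
  0.16·ln(0.16/0.03) = 0.26784
  0.65·ln(0.65/0.05) = 1.66722
  0.16·ln(0.16/0.37) = -0.13413
D(P‖Q) = 1.7137 nats.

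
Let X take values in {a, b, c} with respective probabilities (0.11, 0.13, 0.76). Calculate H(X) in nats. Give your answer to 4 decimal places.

H(X) = −Σ p·ln p.
  −(0.11)·ln(0.11) = 0.24280
  −(0.13)·ln(0.13) = 0.26523
  −(0.76)·ln(0.76) = 0.20857
Sum: 0.24280 + 0.26523 + 0.20857 = 0.7166 nats.

0.7166 nats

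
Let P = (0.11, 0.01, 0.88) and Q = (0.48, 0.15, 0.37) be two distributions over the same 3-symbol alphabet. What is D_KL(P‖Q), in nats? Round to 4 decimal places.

D(P‖Q) = Σ p·ln(p/q).
  0.11·ln(0.11/0.48) = -0.16206
  0.01·ln(0.01/0.15) = -0.02708
  0.88·ln(0.88/0.37) = 0.76245
D(P‖Q) = 0.5733 nats.

0.5733 nats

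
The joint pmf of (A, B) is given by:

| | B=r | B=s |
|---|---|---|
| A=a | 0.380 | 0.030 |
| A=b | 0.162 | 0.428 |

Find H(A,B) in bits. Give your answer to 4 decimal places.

H(A,B) = −Σ p(x,y)·log₂ p(x,y) over all 4 cells.
  cell (a,r): −0.380·log₂0.380 = 0.53045
  cell (a,s): −0.030·log₂0.030 = 0.15177
  cell (b,r): −0.162·log₂0.162 = 0.42540
  cell (b,s): −0.428·log₂0.428 = 0.52401
Sum = 1.6316 bits.

1.6316 bits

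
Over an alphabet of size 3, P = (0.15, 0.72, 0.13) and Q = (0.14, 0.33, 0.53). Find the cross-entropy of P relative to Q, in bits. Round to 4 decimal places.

1.6962 bits

H(P,Q) = −Σ p·log₂ q.
  −0.15·log₂(0.14) = 0.42548
  −0.72·log₂(0.33) = 1.15161
  −0.13·log₂(0.53) = 0.11907
H(P,Q) = 1.6962 bits.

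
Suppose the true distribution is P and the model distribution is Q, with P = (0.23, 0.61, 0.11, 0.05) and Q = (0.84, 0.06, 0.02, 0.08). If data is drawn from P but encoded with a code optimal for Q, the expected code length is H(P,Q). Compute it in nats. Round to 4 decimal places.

2.3129 nats

H(P,Q) = −Σ p·ln q.
  −0.23·ln(0.84) = 0.04010
  −0.61·ln(0.06) = 1.71618
  −0.11·ln(0.02) = 0.43032
  −0.05·ln(0.08) = 0.12629
H(P,Q) = 2.3129 nats.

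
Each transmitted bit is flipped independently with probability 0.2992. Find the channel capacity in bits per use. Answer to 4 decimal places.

0.1197 bits

Binary symmetric channel: C = 1 − h₂(ε) where h₂ is the binary entropy function.
h₂(0.2992) = −0.2992·log₂0.2992 − 0.7008·log₂0.7008 = 0.8803.
C = 1 − 0.8803 = 0.1197 bits per channel use.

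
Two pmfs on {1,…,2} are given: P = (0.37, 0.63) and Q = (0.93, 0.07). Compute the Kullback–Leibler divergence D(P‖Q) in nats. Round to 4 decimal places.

1.0432 nats

D(P‖Q) = Σ p·ln(p/q).
  0.37·ln(0.37/0.93) = -0.34102
  0.63·ln(0.63/0.07) = 1.38425
D(P‖Q) = 1.0432 nats.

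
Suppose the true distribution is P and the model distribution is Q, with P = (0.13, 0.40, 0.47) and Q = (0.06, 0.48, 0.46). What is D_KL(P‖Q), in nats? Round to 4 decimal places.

0.0377 nats

D(P‖Q) = Σ p·ln(p/q).
  0.13·ln(0.13/0.06) = 0.10051
  0.40·ln(0.40/0.48) = -0.07293
  0.47·ln(0.47/0.46) = 0.01011
D(P‖Q) = 0.0377 nats.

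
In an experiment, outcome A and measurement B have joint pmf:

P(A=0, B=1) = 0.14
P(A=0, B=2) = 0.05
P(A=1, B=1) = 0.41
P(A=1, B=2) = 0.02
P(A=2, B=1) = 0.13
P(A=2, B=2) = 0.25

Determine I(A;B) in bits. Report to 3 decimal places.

0.278 bits

Marginals: p(A) = (0.1900, 0.4300, 0.3800), p(B) = (0.6800, 0.3200).
I(A;B) = Σ p(x,y)·log₂[p(x,y)/(p(x)p(y))].
  (0,1): 0.14·log₂(1.0836) = 0.0162
  (0,2): 0.05·log₂(0.8224) = -0.0141
  (1,1): 0.41·log₂(1.4022) = 0.1999
  (1,2): 0.02·log₂(0.1453) = -0.0556
  (2,1): 0.13·log₂(0.5031) = -0.1288
  (2,2): 0.25·log₂(2.0559) = 0.2599
Sum = 0.278 bits.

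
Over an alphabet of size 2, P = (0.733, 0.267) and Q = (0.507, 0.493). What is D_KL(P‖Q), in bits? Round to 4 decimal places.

D(P‖Q) = Σ p·log₂(p/q).
  0.733·log₂(0.733/0.507) = 0.38983
  0.267·log₂(0.267/0.493) = -0.23623
D(P‖Q) = 0.1536 bits.

0.1536 bits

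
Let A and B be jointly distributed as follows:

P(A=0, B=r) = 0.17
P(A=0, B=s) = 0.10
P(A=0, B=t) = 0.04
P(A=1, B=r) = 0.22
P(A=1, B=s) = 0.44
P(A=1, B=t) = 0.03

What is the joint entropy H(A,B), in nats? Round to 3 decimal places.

H(A,B) = −Σ p(x,y)·ln p(x,y) over all 6 cells.
  cell (0,r): −0.17·ln0.17 = 0.3012
  cell (0,s): −0.10·ln0.10 = 0.2303
  cell (0,t): −0.04·ln0.04 = 0.1288
  cell (1,r): −0.22·ln0.22 = 0.3331
  cell (1,s): −0.44·ln0.44 = 0.3612
  cell (1,t): −0.03·ln0.03 = 0.1052
Sum = 1.460 nats.

1.460 nats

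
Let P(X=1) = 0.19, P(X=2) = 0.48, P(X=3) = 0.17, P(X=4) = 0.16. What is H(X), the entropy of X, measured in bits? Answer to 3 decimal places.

H(X) = −Σ p·log₂ p.
  −(0.19)·log₂(0.19) = 0.4552
  −(0.48)·log₂(0.48) = 0.5083
  −(0.17)·log₂(0.17) = 0.4346
  −(0.16)·log₂(0.16) = 0.4230
Sum: 0.4552 + 0.5083 + 0.4346 + 0.4230 = 1.821 bits.

1.821 bits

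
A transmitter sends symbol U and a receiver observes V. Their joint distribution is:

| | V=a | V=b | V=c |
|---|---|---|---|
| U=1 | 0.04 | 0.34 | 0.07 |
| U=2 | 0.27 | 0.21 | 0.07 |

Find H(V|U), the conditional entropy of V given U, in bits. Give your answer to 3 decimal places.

1.242 bits

Marginals: p(U) = (0.4500, 0.5500), p(V) = (0.3100, 0.5500, 0.1400).
H(V|U) = Σ p(U) · H(V|U=·).
  U=1: p=0.4500, H(V|U=1) = 1.0335
  U=2: p=0.5500, H(V|U=2) = 1.4128
Weighted sum = 1.242 bits.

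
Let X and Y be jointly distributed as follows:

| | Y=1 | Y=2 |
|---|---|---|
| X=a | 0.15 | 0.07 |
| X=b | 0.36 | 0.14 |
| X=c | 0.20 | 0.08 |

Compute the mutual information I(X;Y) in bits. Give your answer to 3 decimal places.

Marginals: p(X) = (0.2200, 0.5000, 0.2800), p(Y) = (0.7100, 0.2900).
I(X;Y) = H(X) + H(Y) − H(X,Y).
H(X) = 1.4948, H(Y) = 0.8687, H(X,Y) = 2.3627.
I(X;Y) = 1.4948 + 0.8687 − 2.3627 = 0.001 bits.

0.001 bits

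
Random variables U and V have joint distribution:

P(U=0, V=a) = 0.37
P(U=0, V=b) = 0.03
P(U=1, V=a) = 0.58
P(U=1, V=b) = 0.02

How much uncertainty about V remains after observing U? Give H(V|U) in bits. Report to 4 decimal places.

0.2802 bits

Chain rule: H(V|U) = H(U,V) − H(U).
Marginals: p(U) = (0.4000, 0.6000), p(V) = (0.9500, 0.0500).
H(U,V) = 1.2512 bits; H(U) = 0.9710 bits.
H(V|U) = 1.2512 − 0.9710 = 0.2802 bits.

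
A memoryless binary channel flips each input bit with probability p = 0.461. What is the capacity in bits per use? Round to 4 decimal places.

Binary symmetric channel: C = 1 − h₂(ε) where h₂ is the binary entropy function.
h₂(0.461) = −0.461·log₂0.461 − 0.539·log₂0.539 = 0.9956.
C = 1 − 0.9956 = 0.0044 bits per channel use.

0.0044 bits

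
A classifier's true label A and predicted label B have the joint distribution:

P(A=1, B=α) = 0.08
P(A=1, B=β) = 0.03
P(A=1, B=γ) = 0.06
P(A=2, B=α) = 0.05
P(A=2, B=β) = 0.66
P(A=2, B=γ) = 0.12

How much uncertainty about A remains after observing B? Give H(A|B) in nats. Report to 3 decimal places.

Marginals: p(A) = (0.1700, 0.8300), p(B) = (0.1300, 0.6900, 0.1800).
H(A|B) = Σ p(B) · H(A|B=·).
  B=α: p=0.1300, H(A|B=α) = 0.6663
  B=β: p=0.6900, H(A|B=β) = 0.1788
  B=γ: p=0.1800, H(A|B=γ) = 0.6365
Weighted sum = 0.325 nats.

0.325 nats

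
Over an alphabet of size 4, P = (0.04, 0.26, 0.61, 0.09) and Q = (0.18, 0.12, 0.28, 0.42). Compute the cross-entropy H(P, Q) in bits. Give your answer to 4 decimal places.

H(P,Q) = −Σ p·log₂ q.
  −0.04·log₂(0.18) = 0.09896
  −0.26·log₂(0.12) = 0.79531
  −0.61·log₂(0.28) = 1.12027
  −0.09·log₂(0.42) = 0.11264
H(P,Q) = 2.1272 bits.

2.1272 bits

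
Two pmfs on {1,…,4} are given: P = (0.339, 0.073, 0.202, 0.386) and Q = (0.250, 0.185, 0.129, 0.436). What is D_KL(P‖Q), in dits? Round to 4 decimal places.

0.0343 dits

D(P‖Q) = Σ p·log₁₀(p/q).
  0.339·log₁₀(0.339/0.250) = 0.04484
  0.073·log₁₀(0.073/0.185) = -0.02948
  0.202·log₁₀(0.202/0.129) = 0.03934
  0.386·log₁₀(0.386/0.436) = -0.02042
D(P‖Q) = 0.0343 dits.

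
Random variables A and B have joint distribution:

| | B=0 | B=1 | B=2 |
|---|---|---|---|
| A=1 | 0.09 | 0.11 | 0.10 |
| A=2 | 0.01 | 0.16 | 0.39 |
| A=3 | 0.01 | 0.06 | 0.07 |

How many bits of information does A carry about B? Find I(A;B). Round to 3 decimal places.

Marginals: p(A) = (0.3000, 0.5600, 0.1400), p(B) = (0.1100, 0.3300, 0.5600).
I(A;B) = H(A) + H(B) − H(A,B).
H(A) = 1.3866, H(B) = 1.3465, H(A,B) = 2.5929.
I(A;B) = 1.3866 + 1.3465 − 2.5929 = 0.140 bits.

0.140 bits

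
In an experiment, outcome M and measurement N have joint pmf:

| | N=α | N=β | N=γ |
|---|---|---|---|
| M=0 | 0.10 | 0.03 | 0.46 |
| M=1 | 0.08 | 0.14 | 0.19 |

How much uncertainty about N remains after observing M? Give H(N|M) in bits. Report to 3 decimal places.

1.167 bits

Chain rule: H(N|M) = H(M,N) − H(M).
Marginals: p(M) = (0.5900, 0.4100), p(N) = (0.1800, 0.1700, 0.6500).
H(M,N) = 2.1431 bits; H(M) = 0.9765 bits.
H(N|M) = 2.1431 − 0.9765 = 1.167 bits.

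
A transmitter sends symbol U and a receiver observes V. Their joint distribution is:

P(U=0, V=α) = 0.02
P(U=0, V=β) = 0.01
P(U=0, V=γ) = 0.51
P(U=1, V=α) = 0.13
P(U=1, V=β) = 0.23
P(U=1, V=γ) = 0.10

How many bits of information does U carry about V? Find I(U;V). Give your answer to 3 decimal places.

0.458 bits

Marginals: p(U) = (0.5400, 0.4600), p(V) = (0.1500, 0.2400, 0.6100).
I(U;V) = H(U) + H(V) − H(U,V).
H(U) = 0.9954, H(V) = 1.3397, H(U,V) = 1.8773.
I(U;V) = 0.9954 + 1.3397 − 1.8773 = 0.458 bits.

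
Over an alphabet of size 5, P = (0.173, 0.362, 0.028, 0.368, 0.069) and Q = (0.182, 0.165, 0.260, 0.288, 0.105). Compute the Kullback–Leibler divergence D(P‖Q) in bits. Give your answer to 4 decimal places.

0.3960 bits

D(P‖Q) = Σ p·log₂(p/q).
  0.173·log₂(0.173/0.182) = -0.01266
  0.362·log₂(0.362/0.165) = 0.41034
  0.028·log₂(0.028/0.260) = -0.09002
  0.368·log₂(0.368/0.288) = 0.13014
  0.069·log₂(0.069/0.105) = -0.04179
D(P‖Q) = 0.3960 bits.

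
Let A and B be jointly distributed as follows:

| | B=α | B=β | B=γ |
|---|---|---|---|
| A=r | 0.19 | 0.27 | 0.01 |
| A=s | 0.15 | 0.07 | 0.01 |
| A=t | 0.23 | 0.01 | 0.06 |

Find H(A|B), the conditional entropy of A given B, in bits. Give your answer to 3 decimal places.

Marginals: p(A) = (0.4700, 0.2300, 0.3000), p(B) = (0.5700, 0.3500, 0.0800).
H(A|B) = Σ p(B) · H(A|B=·).
  B=α: p=0.5700, H(A|B=α) = 1.5635
  B=β: p=0.3500, H(A|B=β) = 0.8998
  B=γ: p=0.0800, H(A|B=γ) = 1.0613
Weighted sum = 1.291 bits.

1.291 bits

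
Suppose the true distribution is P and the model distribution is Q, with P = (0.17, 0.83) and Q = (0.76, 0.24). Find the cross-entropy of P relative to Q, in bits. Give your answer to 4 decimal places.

H(P,Q) = −Σ p·log₂ q.
  −0.17·log₂(0.76) = 0.06731
  −0.83·log₂(0.24) = 1.70888
H(P,Q) = 1.7762 bits.

1.7762 bits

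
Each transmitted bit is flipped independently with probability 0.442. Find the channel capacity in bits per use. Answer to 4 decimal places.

0.0097 bits

Binary symmetric channel: C = 1 − h₂(ε) where h₂ is the binary entropy function.
h₂(0.442) = −0.442·log₂0.442 − 0.558·log₂0.558 = 0.9903.
C = 1 − 0.9903 = 0.0097 bits per channel use.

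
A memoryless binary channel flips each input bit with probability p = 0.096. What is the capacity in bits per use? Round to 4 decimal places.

Binary symmetric channel: C = 1 − h₂(ε) where h₂ is the binary entropy function.
h₂(0.096) = −0.096·log₂0.096 − 0.904·log₂0.904 = 0.4562.
C = 1 − 0.4562 = 0.5438 bits per channel use.

0.5438 bits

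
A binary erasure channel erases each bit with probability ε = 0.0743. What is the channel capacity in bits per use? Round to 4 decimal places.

0.9257 bits

Binary erasure channel: capacity C = 1 − ε.
C = 1 − 0.0743 = 0.9257 bits per channel use.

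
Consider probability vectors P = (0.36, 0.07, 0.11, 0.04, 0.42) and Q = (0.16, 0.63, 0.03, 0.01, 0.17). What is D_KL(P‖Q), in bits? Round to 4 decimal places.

1.0335 bits

D(P‖Q) = Σ p·log₂(p/q).
  0.36·log₂(0.36/0.16) = 0.42117
  0.07·log₂(0.07/0.63) = -0.22189
  0.11·log₂(0.11/0.03) = 0.20619
  0.04·log₂(0.04/0.01) = 0.08000
  0.42·log₂(0.42/0.17) = 0.54804
D(P‖Q) = 1.0335 bits.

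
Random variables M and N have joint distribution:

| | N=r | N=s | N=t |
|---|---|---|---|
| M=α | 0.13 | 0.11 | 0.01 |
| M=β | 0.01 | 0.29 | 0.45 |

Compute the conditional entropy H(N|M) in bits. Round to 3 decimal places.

1.091 bits

Marginals: p(M) = (0.2500, 0.7500), p(N) = (0.1400, 0.4000, 0.4600).
H(N|M) = Σ p(M) · H(N|M=·).
  M=α: p=0.2500, H(N|M=α) = 1.1975
  M=β: p=0.7500, H(N|M=β) = 1.0553
Weighted sum = 1.091 bits.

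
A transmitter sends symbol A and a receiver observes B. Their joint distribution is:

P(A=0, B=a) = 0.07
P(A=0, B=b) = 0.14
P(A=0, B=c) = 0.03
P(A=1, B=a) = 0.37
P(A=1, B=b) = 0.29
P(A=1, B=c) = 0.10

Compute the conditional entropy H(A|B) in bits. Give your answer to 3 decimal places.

Chain rule: H(A|B) = H(A,B) − H(B).
Marginals: p(A) = (0.2400, 0.7600), p(B) = (0.4400, 0.4300, 0.1300).
H(A,B) = 2.1983 bits; H(B) = 1.4274 bits.
H(A|B) = 2.1983 − 1.4274 = 0.771 bits.

0.771 bits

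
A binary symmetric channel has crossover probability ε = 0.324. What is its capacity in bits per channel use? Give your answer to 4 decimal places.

Binary symmetric channel: C = 1 − h₂(ε) where h₂ is the binary entropy function.
h₂(0.324) = −0.324·log₂0.324 − 0.676·log₂0.676 = 0.9087.
C = 1 − 0.9087 = 0.0913 bits per channel use.

0.0913 bits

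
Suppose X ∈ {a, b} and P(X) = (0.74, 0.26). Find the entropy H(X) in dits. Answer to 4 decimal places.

0.2489 dits

H(X) = −Σ p·log₁₀ p.
  −(0.74)·log₁₀(0.74) = 0.09677
  −(0.26)·log₁₀(0.26) = 0.15211
Sum: 0.09677 + 0.15211 = 0.2489 dits.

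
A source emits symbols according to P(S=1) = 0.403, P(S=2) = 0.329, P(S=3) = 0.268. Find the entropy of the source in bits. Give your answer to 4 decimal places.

1.5652 bits

H(S) = −Σ p·log₂ p.
  −(0.403)·log₂(0.403) = 0.52839
  −(0.329)·log₂(0.329) = 0.52766
  −(0.268)·log₂(0.268) = 0.50912
Sum: 0.52839 + 0.52766 + 0.50912 = 1.5652 bits.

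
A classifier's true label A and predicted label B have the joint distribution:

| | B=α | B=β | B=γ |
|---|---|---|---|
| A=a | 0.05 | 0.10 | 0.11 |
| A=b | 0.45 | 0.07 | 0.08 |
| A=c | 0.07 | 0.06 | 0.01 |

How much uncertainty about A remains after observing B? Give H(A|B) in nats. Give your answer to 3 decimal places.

Chain rule: H(A|B) = H(A,B) − H(B).
Marginals: p(A) = (0.2600, 0.6000, 0.1400), p(B) = (0.5700, 0.2300, 0.2000).
H(A,B) = 1.7714 nats; H(B) = 0.9803 nats.
H(A|B) = 1.7714 − 0.9803 = 0.791 nats.

0.791 nats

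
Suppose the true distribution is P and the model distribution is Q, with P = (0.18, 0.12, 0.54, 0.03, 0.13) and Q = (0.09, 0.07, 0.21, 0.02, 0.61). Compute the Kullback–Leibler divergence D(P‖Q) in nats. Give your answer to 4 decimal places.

0.5106 nats

D(P‖Q) = Σ p·ln(p/q).
  0.18·ln(0.18/0.09) = 0.12477
  0.12·ln(0.12/0.07) = 0.06468
  0.54·ln(0.54/0.21) = 0.51001
  0.03·ln(0.03/0.02) = 0.01216
  0.13·ln(0.13/0.61) = -0.20097
D(P‖Q) = 0.5106 nats.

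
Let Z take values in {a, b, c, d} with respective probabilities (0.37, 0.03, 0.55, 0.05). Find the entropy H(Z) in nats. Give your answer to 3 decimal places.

H(Z) = −Σ p·ln p.
  −(0.37)·ln(0.37) = 0.3679
  −(0.03)·ln(0.03) = 0.1052
  −(0.55)·ln(0.55) = 0.3288
  −(0.05)·ln(0.05) = 0.1498
Sum: 0.3679 + 0.1052 + 0.3288 + 0.1498 = 0.952 nats.

0.952 nats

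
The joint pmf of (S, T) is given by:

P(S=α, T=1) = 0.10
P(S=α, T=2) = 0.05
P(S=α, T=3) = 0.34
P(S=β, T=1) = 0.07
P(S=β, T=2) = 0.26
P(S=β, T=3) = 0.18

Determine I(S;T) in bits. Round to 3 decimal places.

0.152 bits

Marginals: p(S) = (0.4900, 0.5100), p(T) = (0.1700, 0.3100, 0.5200).
I(S;T) = Σ p(x,y)·log₂[p(x,y)/(p(x)p(y))].
  (α,1): 0.10·log₂(1.2005) = 0.0264
  (α,2): 0.05·log₂(0.3292) = -0.0802
  (α,3): 0.34·log₂(1.3344) = 0.1415
  (β,1): 0.07·log₂(0.8074) = -0.0216
  (β,2): 0.26·log₂(1.6445) = 0.1866
  (β,3): 0.18·log₂(0.6787) = -0.1006
Sum = 0.152 bits.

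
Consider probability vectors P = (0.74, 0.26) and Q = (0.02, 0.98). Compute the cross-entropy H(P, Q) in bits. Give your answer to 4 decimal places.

H(P,Q) = −Σ p·log₂ q.
  −0.74·log₂(0.02) = 4.17645
  −0.26·log₂(0.98) = 0.00758
H(P,Q) = 4.1840 bits.

4.1840 bits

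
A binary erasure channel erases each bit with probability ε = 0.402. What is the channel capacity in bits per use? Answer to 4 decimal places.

Binary erasure channel: capacity C = 1 − ε.
C = 1 − 0.402 = 0.5980 bits per channel use.

0.5980 bits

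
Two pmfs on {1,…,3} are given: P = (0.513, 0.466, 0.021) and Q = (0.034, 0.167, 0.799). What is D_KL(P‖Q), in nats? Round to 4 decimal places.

1.7940 nats

D(P‖Q) = Σ p·ln(p/q).
  0.513·ln(0.513/0.034) = 1.39224
  0.466·ln(0.466/0.167) = 0.47821
  0.021·ln(0.021/0.799) = -0.07642
D(P‖Q) = 1.7940 nats.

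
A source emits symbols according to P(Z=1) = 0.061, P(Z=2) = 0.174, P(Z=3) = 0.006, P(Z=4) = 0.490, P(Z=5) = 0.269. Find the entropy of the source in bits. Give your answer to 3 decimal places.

H(Z) = −Σ p·log₂ p.
  −(0.061)·log₂(0.061) = 0.2461
  −(0.174)·log₂(0.174) = 0.4390
  −(0.006)·log₂(0.006) = 0.0443
  −(0.490)·log₂(0.490) = 0.5043
  −(0.269)·log₂(0.269) = 0.5096
Sum: 0.2461 + 0.4390 + 0.0443 + 0.5043 + 0.5096 = 1.743 bits.

1.743 bits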